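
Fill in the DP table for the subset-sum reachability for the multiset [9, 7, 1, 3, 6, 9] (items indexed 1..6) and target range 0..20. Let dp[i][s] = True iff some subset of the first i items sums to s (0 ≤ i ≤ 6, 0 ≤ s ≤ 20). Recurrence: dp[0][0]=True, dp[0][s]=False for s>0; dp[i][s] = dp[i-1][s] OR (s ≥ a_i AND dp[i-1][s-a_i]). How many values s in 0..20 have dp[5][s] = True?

i\s   0   1   2   3   4   5   6   7   8   9  10  11  12  13  14  15  16  17  18  19  20
  0   T   F   F   F   F   F   F   F   F   F   F   F   F   F   F   F   F   F   F   F   F
  1   T   F   F   F   F   F   F   F   F   T   F   F   F   F   F   F   F   F   F   F   F
  2   T   F   F   F   F   F   F   T   F   T   F   F   F   F   F   F   T   F   F   F   F
  3   T   T   F   F   F   F   F   T   T   T   T   F   F   F   F   F   T   T   F   F   F
  4   T   T   F   T   T   F   F   T   T   T   T   T   T   T   F   F   T   T   F   T   T
  5   T   T   F   T   T   F   T   T   T   T   T   T   T   T   T   T   T   T   T   T   T
  6   T   T   F   T   T   F   T   T   T   T   T   T   T   T   T   T   T   T   T   T   T

19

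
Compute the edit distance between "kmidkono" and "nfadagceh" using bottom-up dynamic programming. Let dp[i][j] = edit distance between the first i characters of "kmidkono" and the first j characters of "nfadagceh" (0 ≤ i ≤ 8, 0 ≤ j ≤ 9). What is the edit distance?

   ''  n  f  a  d  a  g  c  e  h
''  0  1  2  3  4  5  6  7  8  9
 k  1  1  2  3  4  5  6  7  8  9
 m  2  2  2  3  4  5  6  7  8  9
 i  3  3  3  3  4  5  6  7  8  9
 d  4  4  4  4  3  4  5  6  7  8
 k  5  5  5  5  4  4  5  6  7  8
 o  6  6  6  6  5  5  5  6  7  8
 n  7  6  7  7  6  6  6  6  7  8
 o  8  7  7  8  7  7  7  7  7  8

8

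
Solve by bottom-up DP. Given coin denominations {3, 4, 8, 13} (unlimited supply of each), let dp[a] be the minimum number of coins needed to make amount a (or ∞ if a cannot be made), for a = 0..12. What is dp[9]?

 a  0  1  2  3  4  5  6  7  8  9 10 11 12
dp  0  -  -  1  1  -  2  2  1  3  3  2  2
(- denotes ∞ / unreachable)

3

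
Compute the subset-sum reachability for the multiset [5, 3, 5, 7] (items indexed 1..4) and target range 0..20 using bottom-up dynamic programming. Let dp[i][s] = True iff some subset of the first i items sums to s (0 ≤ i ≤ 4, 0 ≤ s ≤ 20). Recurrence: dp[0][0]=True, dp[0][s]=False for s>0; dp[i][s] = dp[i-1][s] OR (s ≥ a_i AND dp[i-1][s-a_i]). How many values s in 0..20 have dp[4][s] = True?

11

i\s   0   1   2   3   4   5   6   7   8   9  10  11  12  13  14  15  16  17  18  19  20
  0   T   F   F   F   F   F   F   F   F   F   F   F   F   F   F   F   F   F   F   F   F
  1   T   F   F   F   F   T   F   F   F   F   F   F   F   F   F   F   F   F   F   F   F
  2   T   F   F   T   F   T   F   F   T   F   F   F   F   F   F   F   F   F   F   F   F
  3   T   F   F   T   F   T   F   F   T   F   T   F   F   T   F   F   F   F   F   F   F
  4   T   F   F   T   F   T   F   T   T   F   T   F   T   T   F   T   F   T   F   F   T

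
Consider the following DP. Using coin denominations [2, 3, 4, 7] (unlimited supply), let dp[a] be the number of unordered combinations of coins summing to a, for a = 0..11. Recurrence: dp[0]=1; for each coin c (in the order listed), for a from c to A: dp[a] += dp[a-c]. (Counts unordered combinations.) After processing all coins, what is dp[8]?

4

after  coin     0     1     2     3     4     5     6     7     8     9    10    11
          2     1     0     1     0     1     0     1     0     1     0     1     0
          3     1     0     1     1     1     1     2     1     2     2     2     2
          4     1     0     1     1     2     1     3     2     4     3     5     4
          7     1     0     1     1     2     1     3     3     4     4     6     6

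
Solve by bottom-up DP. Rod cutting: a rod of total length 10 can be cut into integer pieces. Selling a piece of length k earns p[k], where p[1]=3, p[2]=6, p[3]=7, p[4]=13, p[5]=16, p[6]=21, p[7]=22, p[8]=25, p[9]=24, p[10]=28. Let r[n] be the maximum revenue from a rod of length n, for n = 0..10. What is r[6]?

   n    0    1    2    3    4    5    6    7    8    9   10
r[n]    0    3    6    9   13   16   21   24   27   30   34

21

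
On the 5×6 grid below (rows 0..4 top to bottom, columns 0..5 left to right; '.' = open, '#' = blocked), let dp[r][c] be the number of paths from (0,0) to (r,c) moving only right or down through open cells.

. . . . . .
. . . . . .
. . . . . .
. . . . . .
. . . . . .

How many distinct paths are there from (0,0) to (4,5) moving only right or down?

r\c   0   1   2   3   4   5
  0   1   1   1   1   1   1
  1   1   2   3   4   5   6
  2   1   3   6  10  15  21
  3   1   4  10  20  35  56
  4   1   5  15  35  70 126

126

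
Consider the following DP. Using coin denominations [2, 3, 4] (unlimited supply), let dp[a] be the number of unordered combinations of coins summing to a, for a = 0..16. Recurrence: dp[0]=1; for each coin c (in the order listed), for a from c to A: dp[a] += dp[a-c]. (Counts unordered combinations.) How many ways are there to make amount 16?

10

after  coin     0     1     2     3     4     5     6     7     8     9    10    11    12    13    14    15    16
          2     1     0     1     0     1     0     1     0     1     0     1     0     1     0     1     0     1
          3     1     0     1     1     1     1     2     1     2     2     2     2     3     2     3     3     3
          4     1     0     1     1     2     1     3     2     4     3     5     4     7     5     8     7    10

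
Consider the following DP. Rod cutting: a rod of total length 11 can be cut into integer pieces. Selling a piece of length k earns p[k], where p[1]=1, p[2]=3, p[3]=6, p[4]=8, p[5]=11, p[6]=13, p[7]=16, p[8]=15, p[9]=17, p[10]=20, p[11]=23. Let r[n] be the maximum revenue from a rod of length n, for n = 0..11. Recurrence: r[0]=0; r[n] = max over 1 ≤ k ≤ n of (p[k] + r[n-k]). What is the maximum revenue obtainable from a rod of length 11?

24

   n    0    1    2    3    4    5    6    7    8    9   10   11
r[n]    0    1    3    6    8   11   13   16   17   19   22   24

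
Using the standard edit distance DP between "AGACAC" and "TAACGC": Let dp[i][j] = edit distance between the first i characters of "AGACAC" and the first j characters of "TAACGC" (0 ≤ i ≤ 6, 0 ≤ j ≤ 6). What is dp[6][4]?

3

   ''  T  A  A  C  G  C
''  0  1  2  3  4  5  6
 A  1  1  1  2  3  4  5
 G  2  2  2  2  3  3  4
 A  3  3  2  2  3  4  4
 C  4  4  3  3  2  3  4
 A  5  5  4  3  3  3  4
 C  6  6  5  4  3  4  3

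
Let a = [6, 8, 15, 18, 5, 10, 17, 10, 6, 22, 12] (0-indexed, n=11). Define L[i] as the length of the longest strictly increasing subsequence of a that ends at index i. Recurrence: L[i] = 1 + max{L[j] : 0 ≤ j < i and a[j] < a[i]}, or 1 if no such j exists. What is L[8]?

2

   i    0    1    2    3    4    5    6    7    8    9   10
a[i]    6    8   15   18    5   10   17   10    6   22   12
L[i]    1    2    3    4    1    3    4    3    2    5    4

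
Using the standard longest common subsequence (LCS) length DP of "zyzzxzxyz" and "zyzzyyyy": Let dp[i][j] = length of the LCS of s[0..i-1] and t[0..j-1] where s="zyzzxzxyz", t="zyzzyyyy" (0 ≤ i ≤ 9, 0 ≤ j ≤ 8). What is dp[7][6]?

4

   ''  z  y  z  z  y  y  y  y
''  0  0  0  0  0  0  0  0  0
 z  0  1  1  1  1  1  1  1  1
 y  0  1  2  2  2  2  2  2  2
 z  0  1  2  3  3  3  3  3  3
 z  0  1  2  3  4  4  4  4  4
 x  0  1  2  3  4  4  4  4  4
 z  0  1  2  3  4  4  4  4  4
 x  0  1  2  3  4  4  4  4  4
 y  0  1  2  3  4  5  5  5  5
 z  0  1  2  3  4  5  5  5  5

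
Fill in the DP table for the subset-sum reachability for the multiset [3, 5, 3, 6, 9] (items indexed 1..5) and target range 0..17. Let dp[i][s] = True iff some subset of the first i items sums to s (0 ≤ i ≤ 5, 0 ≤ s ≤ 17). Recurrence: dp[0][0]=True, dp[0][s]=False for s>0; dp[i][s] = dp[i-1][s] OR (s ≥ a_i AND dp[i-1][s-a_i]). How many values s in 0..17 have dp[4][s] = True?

i\s   0   1   2   3   4   5   6   7   8   9  10  11  12  13  14  15  16  17
  0   T   F   F   F   F   F   F   F   F   F   F   F   F   F   F   F   F   F
  1   T   F   F   T   F   F   F   F   F   F   F   F   F   F   F   F   F   F
  2   T   F   F   T   F   T   F   F   T   F   F   F   F   F   F   F   F   F
  3   T   F   F   T   F   T   T   F   T   F   F   T   F   F   F   F   F   F
  4   T   F   F   T   F   T   T   F   T   T   F   T   T   F   T   F   F   T
  5   T   F   F   T   F   T   T   F   T   T   F   T   T   F   T   T   F   T

10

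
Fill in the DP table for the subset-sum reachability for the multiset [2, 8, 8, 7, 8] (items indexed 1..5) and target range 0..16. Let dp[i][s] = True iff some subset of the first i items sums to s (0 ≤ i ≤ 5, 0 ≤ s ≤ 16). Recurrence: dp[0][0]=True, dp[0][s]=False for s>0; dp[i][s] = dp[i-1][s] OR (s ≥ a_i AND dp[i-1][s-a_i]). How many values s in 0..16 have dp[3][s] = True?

5

i\s   0   1   2   3   4   5   6   7   8   9  10  11  12  13  14  15  16
  0   T   F   F   F   F   F   F   F   F   F   F   F   F   F   F   F   F
  1   T   F   T   F   F   F   F   F   F   F   F   F   F   F   F   F   F
  2   T   F   T   F   F   F   F   F   T   F   T   F   F   F   F   F   F
  3   T   F   T   F   F   F   F   F   T   F   T   F   F   F   F   F   T
  4   T   F   T   F   F   F   F   T   T   T   T   F   F   F   F   T   T
  5   T   F   T   F   F   F   F   T   T   T   T   F   F   F   F   T   T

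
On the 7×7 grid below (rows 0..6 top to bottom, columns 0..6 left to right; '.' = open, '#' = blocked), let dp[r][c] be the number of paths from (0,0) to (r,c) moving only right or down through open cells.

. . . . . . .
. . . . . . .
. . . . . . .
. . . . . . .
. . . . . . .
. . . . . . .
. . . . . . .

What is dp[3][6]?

r\c   0   1   2   3   4   5   6
  0   1   1   1   1   1   1   1
  1   1   2   3   4   5   6   7
  2   1   3   6  10  15  21  28
  3   1   4  10  20  35  56  84
  4   1   5  15  35  70 126 210
  5   1   6  21  56 126 252 462
  6   1   7  28  84 210 462 924

84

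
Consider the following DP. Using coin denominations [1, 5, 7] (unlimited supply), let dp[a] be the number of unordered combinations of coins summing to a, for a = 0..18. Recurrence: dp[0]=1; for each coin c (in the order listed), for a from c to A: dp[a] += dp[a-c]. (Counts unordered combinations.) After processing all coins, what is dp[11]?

after  coin     0     1     2     3     4     5     6     7     8     9    10    11    12    13    14    15    16    17    18
          1     1     1     1     1     1     1     1     1     1     1     1     1     1     1     1     1     1     1     1
          5     1     1     1     1     1     2     2     2     2     2     3     3     3     3     3     4     4     4     4
          7     1     1     1     1     1     2     2     3     3     3     4     4     5     5     6     7     7     8     8

4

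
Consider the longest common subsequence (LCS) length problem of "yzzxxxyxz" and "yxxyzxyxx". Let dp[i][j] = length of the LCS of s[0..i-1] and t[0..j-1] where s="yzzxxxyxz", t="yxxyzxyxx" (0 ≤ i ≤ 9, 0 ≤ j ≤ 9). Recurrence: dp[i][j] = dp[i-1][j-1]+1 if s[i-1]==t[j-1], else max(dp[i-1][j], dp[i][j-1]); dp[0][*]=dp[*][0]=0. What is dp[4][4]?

   ''  y  x  x  y  z  x  y  x  x
''  0  0  0  0  0  0  0  0  0  0
 y  0  1  1  1  1  1  1  1  1  1
 z  0  1  1  1  1  2  2  2  2  2
 z  0  1  1  1  1  2  2  2  2  2
 x  0  1  2  2  2  2  3  3  3  3
 x  0  1  2  3  3  3  3  3  4  4
 x  0  1  2  3  3  3  4  4  4  5
 y  0  1  2  3  4  4  4  5  5  5
 x  0  1  2  3  4  4  5  5  6  6
 z  0  1  2  3  4  5  5  5  6  6

2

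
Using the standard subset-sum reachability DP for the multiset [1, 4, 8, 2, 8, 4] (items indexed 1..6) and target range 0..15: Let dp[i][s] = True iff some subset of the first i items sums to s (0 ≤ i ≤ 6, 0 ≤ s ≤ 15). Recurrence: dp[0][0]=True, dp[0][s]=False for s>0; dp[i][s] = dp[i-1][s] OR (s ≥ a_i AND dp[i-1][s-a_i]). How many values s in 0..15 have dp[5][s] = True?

16

i\s   0   1   2   3   4   5   6   7   8   9  10  11  12  13  14  15
  0   T   F   F   F   F   F   F   F   F   F   F   F   F   F   F   F
  1   T   T   F   F   F   F   F   F   F   F   F   F   F   F   F   F
  2   T   T   F   F   T   T   F   F   F   F   F   F   F   F   F   F
  3   T   T   F   F   T   T   F   F   T   T   F   F   T   T   F   F
  4   T   T   T   T   T   T   T   T   T   T   T   T   T   T   T   T
  5   T   T   T   T   T   T   T   T   T   T   T   T   T   T   T   T
  6   T   T   T   T   T   T   T   T   T   T   T   T   T   T   T   T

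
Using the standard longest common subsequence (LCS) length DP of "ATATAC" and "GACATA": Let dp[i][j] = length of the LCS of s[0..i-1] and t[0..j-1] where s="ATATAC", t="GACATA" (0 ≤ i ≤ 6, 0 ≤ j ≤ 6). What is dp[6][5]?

3

   ''  G  A  C  A  T  A
''  0  0  0  0  0  0  0
 A  0  0  1  1  1  1  1
 T  0  0  1  1  1  2  2
 A  0  0  1  1  2  2  3
 T  0  0  1  1  2  3  3
 A  0  0  1  1  2  3  4
 C  0  0  1  2  2  3  4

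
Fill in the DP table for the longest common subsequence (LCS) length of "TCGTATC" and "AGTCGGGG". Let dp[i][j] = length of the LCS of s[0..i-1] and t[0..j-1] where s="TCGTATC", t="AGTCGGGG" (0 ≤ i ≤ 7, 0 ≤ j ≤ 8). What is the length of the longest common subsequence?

   ''  A  G  T  C  G  G  G  G
''  0  0  0  0  0  0  0  0  0
 T  0  0  0  1  1  1  1  1  1
 C  0  0  0  1  2  2  2  2  2
 G  0  0  1  1  2  3  3  3  3
 T  0  0  1  2  2  3  3  3  3
 A  0  1  1  2  2  3  3  3  3
 T  0  1  1  2  2  3  3  3  3
 C  0  1  1  2  3  3  3  3  3

3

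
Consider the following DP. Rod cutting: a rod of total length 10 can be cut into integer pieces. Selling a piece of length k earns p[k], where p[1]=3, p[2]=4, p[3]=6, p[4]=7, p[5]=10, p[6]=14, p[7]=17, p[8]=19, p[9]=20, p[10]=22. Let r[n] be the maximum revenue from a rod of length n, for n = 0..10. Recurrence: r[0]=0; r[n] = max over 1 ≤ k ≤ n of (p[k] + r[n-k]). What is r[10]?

30

   n    0    1    2    3    4    5    6    7    8    9   10
r[n]    0    3    6    9   12   15   18   21   24   27   30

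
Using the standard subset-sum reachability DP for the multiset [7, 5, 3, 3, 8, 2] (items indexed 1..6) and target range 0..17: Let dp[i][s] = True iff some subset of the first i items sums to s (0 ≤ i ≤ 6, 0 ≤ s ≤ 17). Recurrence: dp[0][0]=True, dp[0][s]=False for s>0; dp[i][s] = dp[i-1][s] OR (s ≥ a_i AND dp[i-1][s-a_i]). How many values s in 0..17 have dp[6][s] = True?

16

i\s   0   1   2   3   4   5   6   7   8   9  10  11  12  13  14  15  16  17
  0   T   F   F   F   F   F   F   F   F   F   F   F   F   F   F   F   F   F
  1   T   F   F   F   F   F   F   T   F   F   F   F   F   F   F   F   F   F
  2   T   F   F   F   F   T   F   T   F   F   F   F   T   F   F   F   F   F
  3   T   F   F   T   F   T   F   T   T   F   T   F   T   F   F   T   F   F
  4   T   F   F   T   F   T   T   T   T   F   T   T   T   T   F   T   F   F
  5   T   F   F   T   F   T   T   T   T   F   T   T   T   T   T   T   T   F
  6   T   F   T   T   F   T   T   T   T   T   T   T   T   T   T   T   T   T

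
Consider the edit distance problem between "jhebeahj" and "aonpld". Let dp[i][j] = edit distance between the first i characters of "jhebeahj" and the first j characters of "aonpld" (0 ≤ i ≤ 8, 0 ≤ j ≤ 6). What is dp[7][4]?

7

   ''  a  o  n  p  l  d
''  0  1  2  3  4  5  6
 j  1  1  2  3  4  5  6
 h  2  2  2  3  4  5  6
 e  3  3  3  3  4  5  6
 b  4  4  4  4  4  5  6
 e  5  5  5  5  5  5  6
 a  6  5  6  6  6  6  6
 h  7  6  6  7  7  7  7
 j  8  7  7  7  8  8  8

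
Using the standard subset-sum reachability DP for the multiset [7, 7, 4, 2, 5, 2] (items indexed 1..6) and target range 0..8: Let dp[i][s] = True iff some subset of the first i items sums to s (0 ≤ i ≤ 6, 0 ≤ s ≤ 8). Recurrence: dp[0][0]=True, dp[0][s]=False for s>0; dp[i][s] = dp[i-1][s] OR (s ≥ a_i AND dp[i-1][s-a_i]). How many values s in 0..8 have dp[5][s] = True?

i\s   0   1   2   3   4   5   6   7   8
  0   T   F   F   F   F   F   F   F   F
  1   T   F   F   F   F   F   F   T   F
  2   T   F   F   F   F   F   F   T   F
  3   T   F   F   F   T   F   F   T   F
  4   T   F   T   F   T   F   T   T   F
  5   T   F   T   F   T   T   T   T   F
  6   T   F   T   F   T   T   T   T   T

6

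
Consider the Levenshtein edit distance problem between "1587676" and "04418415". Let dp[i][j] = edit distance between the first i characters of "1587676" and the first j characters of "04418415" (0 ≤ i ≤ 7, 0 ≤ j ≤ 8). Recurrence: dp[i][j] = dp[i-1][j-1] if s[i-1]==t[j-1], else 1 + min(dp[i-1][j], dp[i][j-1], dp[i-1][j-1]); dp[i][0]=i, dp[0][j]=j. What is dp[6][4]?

6

   ''  0  4  4  1  8  4  1  5
''  0  1  2  3  4  5  6  7  8
 1  1  1  2  3  3  4  5  6  7
 5  2  2  2  3  4  4  5  6  6
 8  3  3  3  3  4  4  5  6  7
 7  4  4  4  4  4  5  5  6  7
 6  5  5  5  5  5  5  6  6  7
 7  6  6  6  6  6  6  6  7  7
 6  7  7  7  7  7  7  7  7  8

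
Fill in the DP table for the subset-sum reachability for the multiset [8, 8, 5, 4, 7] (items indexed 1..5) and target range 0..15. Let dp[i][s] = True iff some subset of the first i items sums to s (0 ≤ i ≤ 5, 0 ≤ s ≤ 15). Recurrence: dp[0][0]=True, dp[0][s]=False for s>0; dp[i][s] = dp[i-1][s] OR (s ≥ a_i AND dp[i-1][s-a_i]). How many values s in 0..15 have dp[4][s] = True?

i\s   0   1   2   3   4   5   6   7   8   9  10  11  12  13  14  15
  0   T   F   F   F   F   F   F   F   F   F   F   F   F   F   F   F
  1   T   F   F   F   F   F   F   F   T   F   F   F   F   F   F   F
  2   T   F   F   F   F   F   F   F   T   F   F   F   F   F   F   F
  3   T   F   F   F   F   T   F   F   T   F   F   F   F   T   F   F
  4   T   F   F   F   T   T   F   F   T   T   F   F   T   T   F   F
  5   T   F   F   F   T   T   F   T   T   T   F   T   T   T   F   T

7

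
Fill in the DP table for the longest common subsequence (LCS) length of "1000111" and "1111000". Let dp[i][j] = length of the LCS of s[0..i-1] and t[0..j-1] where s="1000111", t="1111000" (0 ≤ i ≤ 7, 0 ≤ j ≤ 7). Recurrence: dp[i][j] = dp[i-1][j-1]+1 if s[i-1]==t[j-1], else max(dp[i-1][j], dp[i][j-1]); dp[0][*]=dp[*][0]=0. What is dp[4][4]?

1

   ''  1  1  1  1  0  0  0
''  0  0  0  0  0  0  0  0
 1  0  1  1  1  1  1  1  1
 0  0  1  1  1  1  2  2  2
 0  0  1  1  1  1  2  3  3
 0  0  1  1  1  1  2  3  4
 1  0  1  2  2  2  2  3  4
 1  0  1  2  3  3  3  3  4
 1  0  1  2  3  4  4  4  4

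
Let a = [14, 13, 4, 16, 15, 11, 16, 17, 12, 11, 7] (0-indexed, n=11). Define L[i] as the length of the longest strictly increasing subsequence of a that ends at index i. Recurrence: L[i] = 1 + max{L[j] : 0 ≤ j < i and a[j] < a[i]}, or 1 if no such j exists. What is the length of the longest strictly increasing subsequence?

4

   i    0    1    2    3    4    5    6    7    8    9   10
a[i]   14   13    4   16   15   11   16   17   12   11    7
L[i]    1    1    1    2    2    2    3    4    3    2    2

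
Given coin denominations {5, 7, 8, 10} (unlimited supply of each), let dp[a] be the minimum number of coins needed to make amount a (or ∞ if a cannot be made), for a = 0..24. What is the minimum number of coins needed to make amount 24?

3

 a  0  1  2  3  4  5  6  7  8  9 10 11 12 13 14 15 16 17 18 19 20 21 22 23 24
dp  0  -  -  -  -  1  -  1  1  -  1  -  2  2  2  2  2  2  2  3  2  3  3  3  3
(- denotes ∞ / unreachable)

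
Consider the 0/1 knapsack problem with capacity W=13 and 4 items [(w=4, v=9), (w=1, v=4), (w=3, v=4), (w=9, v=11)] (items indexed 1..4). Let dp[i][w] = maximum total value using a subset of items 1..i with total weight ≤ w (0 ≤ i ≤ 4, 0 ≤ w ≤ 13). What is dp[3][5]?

i\w   0   1   2   3   4   5   6   7   8   9  10  11  12  13
  0   0   0   0   0   0   0   0   0   0   0   0   0   0   0
  1   0   0   0   0   9   9   9   9   9   9   9   9   9   9
  2   0   4   4   4   9  13  13  13  13  13  13  13  13  13
  3   0   4   4   4   9  13  13  13  17  17  17  17  17  17
  4   0   4   4   4   9  13  13  13  17  17  17  17  17  20

13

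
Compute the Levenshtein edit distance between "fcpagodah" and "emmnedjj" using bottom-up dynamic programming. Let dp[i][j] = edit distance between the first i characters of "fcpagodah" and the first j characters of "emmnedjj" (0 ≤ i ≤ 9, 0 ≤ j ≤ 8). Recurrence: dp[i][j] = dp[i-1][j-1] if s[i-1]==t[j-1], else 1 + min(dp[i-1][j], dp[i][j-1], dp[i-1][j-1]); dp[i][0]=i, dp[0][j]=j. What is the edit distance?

8

   ''  e  m  m  n  e  d  j  j
''  0  1  2  3  4  5  6  7  8
 f  1  1  2  3  4  5  6  7  8
 c  2  2  2  3  4  5  6  7  8
 p  3  3  3  3  4  5  6  7  8
 a  4  4  4  4  4  5  6  7  8
 g  5  5  5  5  5  5  6  7  8
 o  6  6  6  6  6  6  6  7  8
 d  7  7  7  7  7  7  6  7  8
 a  8  8  8  8  8  8  7  7  8
 h  9  9  9  9  9  9  8  8  8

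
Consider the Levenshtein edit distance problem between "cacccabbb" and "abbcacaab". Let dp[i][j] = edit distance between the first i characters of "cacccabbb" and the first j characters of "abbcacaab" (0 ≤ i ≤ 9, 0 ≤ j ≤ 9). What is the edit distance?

6

   ''  a  b  b  c  a  c  a  a  b
''  0  1  2  3  4  5  6  7  8  9
 c  1  1  2  3  3  4  5  6  7  8
 a  2  1  2  3  4  3  4  5  6  7
 c  3  2  2  3  3  4  3  4  5  6
 c  4  3  3  3  3  4  4  4  5  6
 c  5  4  4  4  3  4  4  5  5  6
 a  6  5  5  5  4  3  4  4  5  6
 b  7  6  5  5  5  4  4  5  5  5
 b  8  7  6  5  6  5  5  5  6  5
 b  9  8  7  6  6  6  6  6  6  6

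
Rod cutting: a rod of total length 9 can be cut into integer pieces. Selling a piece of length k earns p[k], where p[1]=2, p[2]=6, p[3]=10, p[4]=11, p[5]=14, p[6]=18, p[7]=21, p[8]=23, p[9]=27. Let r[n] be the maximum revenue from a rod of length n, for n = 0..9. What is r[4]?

12

   n    0    1    2    3    4    5    6    7    8    9
r[n]    0    2    6   10   12   16   20   22   26   30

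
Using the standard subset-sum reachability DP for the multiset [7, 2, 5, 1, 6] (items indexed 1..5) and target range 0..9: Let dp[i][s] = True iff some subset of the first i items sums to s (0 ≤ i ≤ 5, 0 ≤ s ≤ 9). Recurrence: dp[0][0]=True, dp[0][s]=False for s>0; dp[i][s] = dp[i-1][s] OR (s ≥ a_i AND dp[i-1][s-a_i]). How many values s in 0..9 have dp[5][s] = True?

i\s   0   1   2   3   4   5   6   7   8   9
  0   T   F   F   F   F   F   F   F   F   F
  1   T   F   F   F   F   F   F   T   F   F
  2   T   F   T   F   F   F   F   T   F   T
  3   T   F   T   F   F   T   F   T   F   T
  4   T   T   T   T   F   T   T   T   T   T
  5   T   T   T   T   F   T   T   T   T   T

9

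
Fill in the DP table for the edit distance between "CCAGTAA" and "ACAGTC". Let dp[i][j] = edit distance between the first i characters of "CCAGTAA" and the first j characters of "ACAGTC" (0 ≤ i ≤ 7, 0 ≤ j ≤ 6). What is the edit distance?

3

   ''  A  C  A  G  T  C
''  0  1  2  3  4  5  6
 C  1  1  1  2  3  4  5
 C  2  2  1  2  3  4  4
 A  3  2  2  1  2  3  4
 G  4  3  3  2  1  2  3
 T  5  4  4  3  2  1  2
 A  6  5  5  4  3  2  2
 A  7  6  6  5  4  3  3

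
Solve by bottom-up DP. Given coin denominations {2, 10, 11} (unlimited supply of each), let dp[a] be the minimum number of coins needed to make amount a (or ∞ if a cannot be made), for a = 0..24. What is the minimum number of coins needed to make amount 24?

 a  0  1  2  3  4  5  6  7  8  9 10 11 12 13 14 15 16 17 18 19 20 21 22 23 24
dp  0  -  1  -  2  -  3  -  4  -  1  1  2  2  3  3  4  4  5  5  2  2  2  3  3
(- denotes ∞ / unreachable)

3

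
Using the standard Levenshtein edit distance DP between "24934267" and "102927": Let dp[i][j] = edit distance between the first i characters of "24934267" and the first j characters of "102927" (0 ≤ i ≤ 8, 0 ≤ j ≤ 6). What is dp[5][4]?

   ''  1  0  2  9  2  7
''  0  1  2  3  4  5  6
 2  1  1  2  2  3  4  5
 4  2  2  2  3  3  4  5
 9  3  3  3  3  3  4  5
 3  4  4  4  4  4  4  5
 4  5  5  5  5  5  5  5
 2  6  6  6  5  6  5  6
 6  7  7  7  6  6  6  6
 7  8  8  8  7  7  7  6

5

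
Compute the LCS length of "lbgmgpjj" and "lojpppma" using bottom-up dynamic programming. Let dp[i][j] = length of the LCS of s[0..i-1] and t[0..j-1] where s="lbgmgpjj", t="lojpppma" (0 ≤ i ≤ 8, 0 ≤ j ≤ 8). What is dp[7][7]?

2

   ''  l  o  j  p  p  p  m  a
''  0  0  0  0  0  0  0  0  0
 l  0  1  1  1  1  1  1  1  1
 b  0  1  1  1  1  1  1  1  1
 g  0  1  1  1  1  1  1  1  1
 m  0  1  1  1  1  1  1  2  2
 g  0  1  1  1  1  1  1  2  2
 p  0  1  1  1  2  2  2  2  2
 j  0  1  1  2  2  2  2  2  2
 j  0  1  1  2  2  2  2  2  2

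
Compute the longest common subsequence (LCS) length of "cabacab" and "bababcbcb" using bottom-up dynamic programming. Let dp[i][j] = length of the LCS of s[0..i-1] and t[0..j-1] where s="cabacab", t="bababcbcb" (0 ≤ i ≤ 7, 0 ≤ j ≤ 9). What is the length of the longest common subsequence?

5

   ''  b  a  b  a  b  c  b  c  b
''  0  0  0  0  0  0  0  0  0  0
 c  0  0  0  0  0  0  1  1  1  1
 a  0  0  1  1  1  1  1  1  1  1
 b  0  1  1  2  2  2  2  2  2  2
 a  0  1  2  2  3  3  3  3  3  3
 c  0  1  2  2  3  3  4  4  4  4
 a  0  1  2  2  3  3  4  4  4  4
 b  0  1  2  3  3  4  4  5  5  5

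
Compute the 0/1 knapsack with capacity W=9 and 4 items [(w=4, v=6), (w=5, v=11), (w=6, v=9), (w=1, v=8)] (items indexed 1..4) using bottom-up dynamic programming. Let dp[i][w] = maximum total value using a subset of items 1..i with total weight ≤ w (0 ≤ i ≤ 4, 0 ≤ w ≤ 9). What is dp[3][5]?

i\w   0   1   2   3   4   5   6   7   8   9
  0   0   0   0   0   0   0   0   0   0   0
  1   0   0   0   0   6   6   6   6   6   6
  2   0   0   0   0   6  11  11  11  11  17
  3   0   0   0   0   6  11  11  11  11  17
  4   0   8   8   8   8  14  19  19  19  19

11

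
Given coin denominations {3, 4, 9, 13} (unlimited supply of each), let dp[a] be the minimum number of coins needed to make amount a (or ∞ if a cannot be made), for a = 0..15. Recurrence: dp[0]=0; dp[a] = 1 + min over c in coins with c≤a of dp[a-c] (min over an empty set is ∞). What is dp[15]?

 a  0  1  2  3  4  5  6  7  8  9 10 11 12 13 14 15
dp  0  -  -  1  1  -  2  2  2  1  3  3  2  1  4  3
(- denotes ∞ / unreachable)

3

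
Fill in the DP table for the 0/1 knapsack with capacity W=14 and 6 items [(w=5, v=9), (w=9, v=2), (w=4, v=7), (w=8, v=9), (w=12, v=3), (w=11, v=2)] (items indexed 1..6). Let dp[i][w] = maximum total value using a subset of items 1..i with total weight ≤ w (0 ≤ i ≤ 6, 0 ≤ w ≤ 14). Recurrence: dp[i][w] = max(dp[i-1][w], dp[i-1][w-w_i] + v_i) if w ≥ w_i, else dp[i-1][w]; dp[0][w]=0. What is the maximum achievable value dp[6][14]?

i\w   0   1   2   3   4   5   6   7   8   9  10  11  12  13  14
  0   0   0   0   0   0   0   0   0   0   0   0   0   0   0   0
  1   0   0   0   0   0   9   9   9   9   9   9   9   9   9   9
  2   0   0   0   0   0   9   9   9   9   9   9   9   9   9  11
  3   0   0   0   0   7   9   9   9   9  16  16  16  16  16  16
  4   0   0   0   0   7   9   9   9   9  16  16  16  16  18  18
  5   0   0   0   0   7   9   9   9   9  16  16  16  16  18  18
  6   0   0   0   0   7   9   9   9   9  16  16  16  16  18  18

18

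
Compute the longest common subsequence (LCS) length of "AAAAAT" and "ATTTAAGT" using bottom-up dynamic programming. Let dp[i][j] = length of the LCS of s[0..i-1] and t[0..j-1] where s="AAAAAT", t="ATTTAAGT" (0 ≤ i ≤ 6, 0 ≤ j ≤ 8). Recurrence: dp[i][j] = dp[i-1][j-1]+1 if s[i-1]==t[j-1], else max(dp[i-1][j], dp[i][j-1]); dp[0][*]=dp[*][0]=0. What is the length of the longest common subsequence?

   ''  A  T  T  T  A  A  G  T
''  0  0  0  0  0  0  0  0  0
 A  0  1  1  1  1  1  1  1  1
 A  0  1  1  1  1  2  2  2  2
 A  0  1  1  1  1  2  3  3  3
 A  0  1  1  1  1  2  3  3  3
 A  0  1  1  1  1  2  3  3  3
 T  0  1  2  2  2  2  3  3  4

4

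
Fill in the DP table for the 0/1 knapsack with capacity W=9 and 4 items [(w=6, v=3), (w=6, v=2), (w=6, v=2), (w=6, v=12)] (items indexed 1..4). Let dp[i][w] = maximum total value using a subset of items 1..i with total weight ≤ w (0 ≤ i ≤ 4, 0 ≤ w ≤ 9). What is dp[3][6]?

3

i\w   0   1   2   3   4   5   6   7   8   9
  0   0   0   0   0   0   0   0   0   0   0
  1   0   0   0   0   0   0   3   3   3   3
  2   0   0   0   0   0   0   3   3   3   3
  3   0   0   0   0   0   0   3   3   3   3
  4   0   0   0   0   0   0  12  12  12  12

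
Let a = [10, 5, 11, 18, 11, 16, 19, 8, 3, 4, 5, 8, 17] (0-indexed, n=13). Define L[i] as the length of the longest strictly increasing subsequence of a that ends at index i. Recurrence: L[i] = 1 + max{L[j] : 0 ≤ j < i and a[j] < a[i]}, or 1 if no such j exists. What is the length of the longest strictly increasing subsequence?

   i    0    1    2    3    4    5    6    7    8    9   10   11   12
a[i]   10    5   11   18   11   16   19    8    3    4    5    8   17
L[i]    1    1    2    3    2    3    4    2    1    2    3    4    5

5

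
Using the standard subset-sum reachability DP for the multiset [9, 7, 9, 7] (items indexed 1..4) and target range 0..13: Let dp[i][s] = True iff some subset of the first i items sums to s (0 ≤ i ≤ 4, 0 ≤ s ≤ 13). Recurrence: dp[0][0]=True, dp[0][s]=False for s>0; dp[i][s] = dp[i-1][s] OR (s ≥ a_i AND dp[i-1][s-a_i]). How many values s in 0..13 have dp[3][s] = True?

3

i\s   0   1   2   3   4   5   6   7   8   9  10  11  12  13
  0   T   F   F   F   F   F   F   F   F   F   F   F   F   F
  1   T   F   F   F   F   F   F   F   F   T   F   F   F   F
  2   T   F   F   F   F   F   F   T   F   T   F   F   F   F
  3   T   F   F   F   F   F   F   T   F   T   F   F   F   F
  4   T   F   F   F   F   F   F   T   F   T   F   F   F   F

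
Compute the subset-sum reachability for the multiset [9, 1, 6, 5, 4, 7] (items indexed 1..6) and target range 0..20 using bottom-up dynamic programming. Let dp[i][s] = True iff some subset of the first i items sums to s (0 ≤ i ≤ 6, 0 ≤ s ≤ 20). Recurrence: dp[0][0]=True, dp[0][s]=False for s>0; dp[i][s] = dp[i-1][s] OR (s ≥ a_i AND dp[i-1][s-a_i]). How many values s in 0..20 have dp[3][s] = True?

8

i\s   0   1   2   3   4   5   6   7   8   9  10  11  12  13  14  15  16  17  18  19  20
  0   T   F   F   F   F   F   F   F   F   F   F   F   F   F   F   F   F   F   F   F   F
  1   T   F   F   F   F   F   F   F   F   T   F   F   F   F   F   F   F   F   F   F   F
  2   T   T   F   F   F   F   F   F   F   T   T   F   F   F   F   F   F   F   F   F   F
  3   T   T   F   F   F   F   T   T   F   T   T   F   F   F   F   T   T   F   F   F   F
  4   T   T   F   F   F   T   T   T   F   T   T   T   T   F   T   T   T   F   F   F   T
  5   T   T   F   F   T   T   T   T   F   T   T   T   T   T   T   T   T   F   T   T   T
  6   T   T   F   F   T   T   T   T   T   T   T   T   T   T   T   T   T   T   T   T   T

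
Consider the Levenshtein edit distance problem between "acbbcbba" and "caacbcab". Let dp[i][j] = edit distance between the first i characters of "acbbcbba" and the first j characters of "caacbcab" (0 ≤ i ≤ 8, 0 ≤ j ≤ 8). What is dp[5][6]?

3

   ''  c  a  a  c  b  c  a  b
''  0  1  2  3  4  5  6  7  8
 a  1  1  1  2  3  4  5  6  7
 c  2  1  2  2  2  3  4  5  6
 b  3  2  2  3  3  2  3  4  5
 b  4  3  3  3  4  3  3  4  4
 c  5  4  4  4  3  4  3  4  5
 b  6  5  5  5  4  3  4  4  4
 b  7  6  6  6  5  4  4  5  4
 a  8  7  6  6  6  5  5  4  5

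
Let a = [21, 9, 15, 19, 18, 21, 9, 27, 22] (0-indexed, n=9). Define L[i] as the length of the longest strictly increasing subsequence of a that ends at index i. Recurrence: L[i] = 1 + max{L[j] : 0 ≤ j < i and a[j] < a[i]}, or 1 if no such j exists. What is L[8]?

   i    0    1    2    3    4    5    6    7    8
a[i]   21    9   15   19   18   21    9   27   22
L[i]    1    1    2    3    3    4    1    5    5

5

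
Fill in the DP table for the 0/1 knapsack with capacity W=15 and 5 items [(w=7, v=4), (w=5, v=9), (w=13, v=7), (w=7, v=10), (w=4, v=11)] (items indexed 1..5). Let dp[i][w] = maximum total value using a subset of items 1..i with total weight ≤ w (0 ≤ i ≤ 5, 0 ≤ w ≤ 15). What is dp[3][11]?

i\w   0   1   2   3   4   5   6   7   8   9  10  11  12  13  14  15
  0   0   0   0   0   0   0   0   0   0   0   0   0   0   0   0   0
  1   0   0   0   0   0   0   0   4   4   4   4   4   4   4   4   4
  2   0   0   0   0   0   9   9   9   9   9   9   9  13  13  13  13
  3   0   0   0   0   0   9   9   9   9   9   9   9  13  13  13  13
  4   0   0   0   0   0   9   9  10  10  10  10  10  19  19  19  19
  5   0   0   0   0  11  11  11  11  11  20  20  21  21  21  21  21

9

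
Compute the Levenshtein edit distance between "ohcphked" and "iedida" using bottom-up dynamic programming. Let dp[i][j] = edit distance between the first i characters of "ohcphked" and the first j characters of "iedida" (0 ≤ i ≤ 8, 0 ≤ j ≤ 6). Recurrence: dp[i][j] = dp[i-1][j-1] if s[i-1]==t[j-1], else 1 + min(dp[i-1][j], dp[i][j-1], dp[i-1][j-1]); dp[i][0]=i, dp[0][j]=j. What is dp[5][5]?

5

   ''  i  e  d  i  d  a
''  0  1  2  3  4  5  6
 o  1  1  2  3  4  5  6
 h  2  2  2  3  4  5  6
 c  3  3  3  3  4  5  6
 p  4  4  4  4  4  5  6
 h  5  5  5  5  5  5  6
 k  6  6  6  6  6  6  6
 e  7  7  6  7  7  7  7
 d  8  8  7  6  7  7  8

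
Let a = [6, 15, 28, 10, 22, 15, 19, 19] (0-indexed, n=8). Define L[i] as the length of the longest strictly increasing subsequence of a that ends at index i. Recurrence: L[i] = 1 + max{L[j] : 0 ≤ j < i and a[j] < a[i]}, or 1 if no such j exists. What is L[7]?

4

   i    0    1    2    3    4    5    6    7
a[i]    6   15   28   10   22   15   19   19
L[i]    1    2    3    2    3    3    4    4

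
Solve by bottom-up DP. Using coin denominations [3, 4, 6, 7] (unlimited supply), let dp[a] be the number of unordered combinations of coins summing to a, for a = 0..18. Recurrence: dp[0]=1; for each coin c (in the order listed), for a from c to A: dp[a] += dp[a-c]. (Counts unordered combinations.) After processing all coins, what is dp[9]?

2

after  coin     0     1     2     3     4     5     6     7     8     9    10    11    12    13    14    15    16    17    18
          3     1     0     0     1     0     0     1     0     0     1     0     0     1     0     0     1     0     0     1
          4     1     0     0     1     1     0     1     1     1     1     1     1     2     1     1     2     2     1     2
          6     1     0     0     1     1     0     2     1     1     2     2     1     4     2     2     4     4     2     6
          7     1     0     0     1     1     0     2     2     1     2     3     2     4     4     4     5     6     5     8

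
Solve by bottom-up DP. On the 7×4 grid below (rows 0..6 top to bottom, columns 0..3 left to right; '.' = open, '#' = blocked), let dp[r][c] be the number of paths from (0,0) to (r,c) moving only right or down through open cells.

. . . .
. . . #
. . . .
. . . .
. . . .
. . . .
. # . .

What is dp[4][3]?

31

r\c   0   1   2   3
  0   1   1   1   1
  1   1   2   3   0
  2   1   3   6   6
  3   1   4  10  16
  4   1   5  15  31
  5   1   6  21  52
  6   1   0  21  73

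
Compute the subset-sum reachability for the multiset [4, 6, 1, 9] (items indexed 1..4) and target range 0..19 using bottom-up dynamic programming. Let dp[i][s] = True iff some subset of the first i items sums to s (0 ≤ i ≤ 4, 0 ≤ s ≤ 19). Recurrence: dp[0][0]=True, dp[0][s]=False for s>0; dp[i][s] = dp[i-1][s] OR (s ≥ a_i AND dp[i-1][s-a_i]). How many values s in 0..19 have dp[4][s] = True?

14

i\s   0   1   2   3   4   5   6   7   8   9  10  11  12  13  14  15  16  17  18  19
  0   T   F   F   F   F   F   F   F   F   F   F   F   F   F   F   F   F   F   F   F
  1   T   F   F   F   T   F   F   F   F   F   F   F   F   F   F   F   F   F   F   F
  2   T   F   F   F   T   F   T   F   F   F   T   F   F   F   F   F   F   F   F   F
  3   T   T   F   F   T   T   T   T   F   F   T   T   F   F   F   F   F   F   F   F
  4   T   T   F   F   T   T   T   T   F   T   T   T   F   T   T   T   T   F   F   T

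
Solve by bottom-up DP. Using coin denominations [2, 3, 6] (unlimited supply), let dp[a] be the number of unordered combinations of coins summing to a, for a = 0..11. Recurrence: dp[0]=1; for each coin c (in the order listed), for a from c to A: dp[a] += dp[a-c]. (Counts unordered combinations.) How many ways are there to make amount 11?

after  coin     0     1     2     3     4     5     6     7     8     9    10    11
          2     1     0     1     0     1     0     1     0     1     0     1     0
          3     1     0     1     1     1     1     2     1     2     2     2     2
          6     1     0     1     1     1     1     3     1     3     3     3     3

3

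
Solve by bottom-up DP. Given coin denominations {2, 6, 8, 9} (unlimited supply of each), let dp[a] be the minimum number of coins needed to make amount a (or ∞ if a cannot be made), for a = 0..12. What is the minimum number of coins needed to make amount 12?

 a  0  1  2  3  4  5  6  7  8  9 10 11 12
dp  0  -  1  -  2  -  1  -  1  1  2  2  2
(- denotes ∞ / unreachable)

2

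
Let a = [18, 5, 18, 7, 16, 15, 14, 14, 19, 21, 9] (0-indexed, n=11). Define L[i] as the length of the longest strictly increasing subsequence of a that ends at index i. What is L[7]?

   i    0    1    2    3    4    5    6    7    8    9   10
a[i]   18    5   18    7   16   15   14   14   19   21    9
L[i]    1    1    2    2    3    3    3    3    4    5    3

3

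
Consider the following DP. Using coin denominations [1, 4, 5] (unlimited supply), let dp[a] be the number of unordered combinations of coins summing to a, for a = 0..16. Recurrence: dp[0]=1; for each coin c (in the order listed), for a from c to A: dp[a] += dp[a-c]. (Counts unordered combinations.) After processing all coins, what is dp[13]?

8

after  coin     0     1     2     3     4     5     6     7     8     9    10    11    12    13    14    15    16
          1     1     1     1     1     1     1     1     1     1     1     1     1     1     1     1     1     1
          4     1     1     1     1     2     2     2     2     3     3     3     3     4     4     4     4     5
          5     1     1     1     1     2     3     3     3     4     5     6     6     7     8     9    10    11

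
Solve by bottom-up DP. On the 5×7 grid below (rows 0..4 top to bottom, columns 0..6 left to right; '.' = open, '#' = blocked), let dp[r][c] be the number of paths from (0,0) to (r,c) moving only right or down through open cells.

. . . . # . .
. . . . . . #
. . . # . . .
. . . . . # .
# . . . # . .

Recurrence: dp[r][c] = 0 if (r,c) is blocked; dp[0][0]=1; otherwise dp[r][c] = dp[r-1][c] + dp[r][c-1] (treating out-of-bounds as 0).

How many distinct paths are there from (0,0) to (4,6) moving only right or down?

r\c   0   1   2   3   4   5   6
  0   1   1   1   1   0   0   0
  1   1   2   3   4   4   4   0
  2   1   3   6   0   4   8   8
  3   1   4  10  10  14   0   8
  4   0   4  14  24   0   0   8

8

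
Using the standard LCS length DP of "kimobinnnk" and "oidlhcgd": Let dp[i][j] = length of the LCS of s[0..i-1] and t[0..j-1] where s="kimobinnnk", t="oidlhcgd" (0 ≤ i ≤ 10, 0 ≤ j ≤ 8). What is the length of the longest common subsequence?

   ''  o  i  d  l  h  c  g  d
''  0  0  0  0  0  0  0  0  0
 k  0  0  0  0  0  0  0  0  0
 i  0  0  1  1  1  1  1  1  1
 m  0  0  1  1  1  1  1  1  1
 o  0  1  1  1  1  1  1  1  1
 b  0  1  1  1  1  1  1  1  1
 i  0  1  2  2  2  2  2  2  2
 n  0  1  2  2  2  2  2  2  2
 n  0  1  2  2  2  2  2  2  2
 n  0  1  2  2  2  2  2  2  2
 k  0  1  2  2  2  2  2  2  2

2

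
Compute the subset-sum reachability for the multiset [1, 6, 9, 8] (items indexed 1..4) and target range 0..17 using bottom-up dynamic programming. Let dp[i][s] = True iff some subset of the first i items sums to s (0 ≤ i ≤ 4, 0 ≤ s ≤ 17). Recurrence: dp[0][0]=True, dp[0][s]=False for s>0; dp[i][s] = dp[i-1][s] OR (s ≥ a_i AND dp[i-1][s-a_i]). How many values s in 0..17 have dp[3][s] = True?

8

i\s   0   1   2   3   4   5   6   7   8   9  10  11  12  13  14  15  16  17
  0   T   F   F   F   F   F   F   F   F   F   F   F   F   F   F   F   F   F
  1   T   T   F   F   F   F   F   F   F   F   F   F   F   F   F   F   F   F
  2   T   T   F   F   F   F   T   T   F   F   F   F   F   F   F   F   F   F
  3   T   T   F   F   F   F   T   T   F   T   T   F   F   F   F   T   T   F
  4   T   T   F   F   F   F   T   T   T   T   T   F   F   F   T   T   T   T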